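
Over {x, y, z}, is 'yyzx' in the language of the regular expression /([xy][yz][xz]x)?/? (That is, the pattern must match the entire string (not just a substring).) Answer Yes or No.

Yes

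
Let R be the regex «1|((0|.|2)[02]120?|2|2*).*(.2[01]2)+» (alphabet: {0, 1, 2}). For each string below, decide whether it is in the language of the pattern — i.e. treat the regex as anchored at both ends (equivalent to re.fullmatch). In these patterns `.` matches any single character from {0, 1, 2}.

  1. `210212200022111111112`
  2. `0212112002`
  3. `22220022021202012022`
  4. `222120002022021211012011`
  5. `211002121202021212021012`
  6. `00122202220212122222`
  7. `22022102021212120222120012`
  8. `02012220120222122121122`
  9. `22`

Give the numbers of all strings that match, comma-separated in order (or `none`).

1 → no match
2. `0212112002` → no match
3 → no match
4 → no match
5 → no match
6 → no match
7 → no match
8 → no match
9. `22` → no match

none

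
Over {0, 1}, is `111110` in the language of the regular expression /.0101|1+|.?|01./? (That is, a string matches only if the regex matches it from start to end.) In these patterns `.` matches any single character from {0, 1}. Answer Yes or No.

No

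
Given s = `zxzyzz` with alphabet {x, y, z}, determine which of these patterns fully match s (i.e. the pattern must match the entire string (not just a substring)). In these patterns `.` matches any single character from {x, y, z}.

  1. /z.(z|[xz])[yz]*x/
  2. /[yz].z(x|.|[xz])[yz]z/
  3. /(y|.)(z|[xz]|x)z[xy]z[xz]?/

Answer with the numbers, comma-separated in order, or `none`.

1 → no match — must end with `x`
2 → match
3 → match

2, 3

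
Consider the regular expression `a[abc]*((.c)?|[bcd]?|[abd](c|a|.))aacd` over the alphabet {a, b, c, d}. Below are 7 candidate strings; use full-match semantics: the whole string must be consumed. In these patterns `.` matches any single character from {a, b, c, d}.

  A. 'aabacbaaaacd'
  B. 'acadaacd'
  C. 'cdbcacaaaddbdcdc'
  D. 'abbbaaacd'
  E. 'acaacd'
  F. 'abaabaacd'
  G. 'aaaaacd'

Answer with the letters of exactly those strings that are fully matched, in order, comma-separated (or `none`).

A → match
B → match
C → no match — must start with 'a'
D → match
E → match
F → match
G → match

A, B, D, E, F, G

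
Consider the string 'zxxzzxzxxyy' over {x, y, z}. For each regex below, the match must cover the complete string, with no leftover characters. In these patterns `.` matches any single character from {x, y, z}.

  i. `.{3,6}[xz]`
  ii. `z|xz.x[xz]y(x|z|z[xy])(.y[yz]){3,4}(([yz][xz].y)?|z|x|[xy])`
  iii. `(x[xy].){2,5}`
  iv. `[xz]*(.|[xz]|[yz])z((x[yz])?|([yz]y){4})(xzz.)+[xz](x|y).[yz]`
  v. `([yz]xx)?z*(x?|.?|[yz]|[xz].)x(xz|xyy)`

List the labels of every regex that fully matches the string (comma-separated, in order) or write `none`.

i → no match
ii → no match
iii → no match — must start with 'x'
iv → no match
v → match

v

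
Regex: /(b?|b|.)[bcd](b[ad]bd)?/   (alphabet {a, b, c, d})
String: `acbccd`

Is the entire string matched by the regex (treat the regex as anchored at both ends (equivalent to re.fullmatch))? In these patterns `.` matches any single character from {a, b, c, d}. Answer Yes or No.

No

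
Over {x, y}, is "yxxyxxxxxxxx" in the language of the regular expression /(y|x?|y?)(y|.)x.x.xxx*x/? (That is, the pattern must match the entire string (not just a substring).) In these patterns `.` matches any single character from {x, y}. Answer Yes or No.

Yes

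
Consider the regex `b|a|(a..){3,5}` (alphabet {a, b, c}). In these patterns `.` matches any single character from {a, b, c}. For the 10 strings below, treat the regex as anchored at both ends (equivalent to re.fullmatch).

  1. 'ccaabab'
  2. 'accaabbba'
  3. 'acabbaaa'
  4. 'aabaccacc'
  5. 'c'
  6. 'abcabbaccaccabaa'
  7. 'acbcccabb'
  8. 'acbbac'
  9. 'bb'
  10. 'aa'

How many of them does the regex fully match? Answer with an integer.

1

1 → no match
2 → no match
3 → no match
4 → match
5 → no match
6 → no match
7 → no match
8 → no match
9 → no match
10 → no match
Total matched: 1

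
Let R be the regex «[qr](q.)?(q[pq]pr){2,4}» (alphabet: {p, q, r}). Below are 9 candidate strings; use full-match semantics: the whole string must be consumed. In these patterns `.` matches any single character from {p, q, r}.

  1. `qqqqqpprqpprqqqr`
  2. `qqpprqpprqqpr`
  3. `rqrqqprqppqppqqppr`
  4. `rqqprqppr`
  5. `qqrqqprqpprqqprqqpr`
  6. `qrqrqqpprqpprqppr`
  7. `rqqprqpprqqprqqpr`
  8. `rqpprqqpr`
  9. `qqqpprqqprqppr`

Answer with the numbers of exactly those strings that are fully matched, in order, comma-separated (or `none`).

1 → no match — must end with `pr`
2 → match
3 → no match
4 → match
5 → match
6 → no match
7 → match
8 → match
9 → no match

2, 4, 5, 7, 8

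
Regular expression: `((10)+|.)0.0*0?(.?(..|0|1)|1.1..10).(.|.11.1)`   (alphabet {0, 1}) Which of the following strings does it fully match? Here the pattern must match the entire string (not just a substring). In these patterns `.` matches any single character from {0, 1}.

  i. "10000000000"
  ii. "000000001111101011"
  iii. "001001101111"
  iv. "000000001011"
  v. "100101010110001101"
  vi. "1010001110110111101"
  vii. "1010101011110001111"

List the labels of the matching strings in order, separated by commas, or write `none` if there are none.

i, iii, iv, v, vi

i → match
ii → no match
iii → match
iv → match
v → match
vi → match
vii → no match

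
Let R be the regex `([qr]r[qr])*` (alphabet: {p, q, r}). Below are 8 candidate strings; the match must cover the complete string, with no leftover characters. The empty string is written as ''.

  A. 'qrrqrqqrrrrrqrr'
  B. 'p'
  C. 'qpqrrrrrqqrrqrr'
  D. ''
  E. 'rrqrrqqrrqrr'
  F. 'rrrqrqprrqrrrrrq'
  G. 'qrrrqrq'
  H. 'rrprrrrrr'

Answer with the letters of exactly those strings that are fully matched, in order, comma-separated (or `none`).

A → match
B → no match
C → no match
D → match
E → match
F → no match
G → no match
H → no match

A, D, E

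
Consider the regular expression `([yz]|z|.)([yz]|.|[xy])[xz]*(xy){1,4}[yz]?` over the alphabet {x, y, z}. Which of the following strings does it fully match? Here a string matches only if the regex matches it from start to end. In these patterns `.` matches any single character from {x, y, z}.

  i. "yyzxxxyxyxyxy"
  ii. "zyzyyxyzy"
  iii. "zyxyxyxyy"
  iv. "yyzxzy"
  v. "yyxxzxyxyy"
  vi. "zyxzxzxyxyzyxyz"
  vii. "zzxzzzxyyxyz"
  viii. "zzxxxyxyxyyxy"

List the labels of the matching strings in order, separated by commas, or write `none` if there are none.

i → match
ii. "zyzyyxyzy" → no match
iii. "zyxyxyxyy" → match
iv. "yyzxzy" → no match
v. "yyxxzxyxyy" → match
vi → no match
vii. "zzxzzzxyyxyz" → no match
viii → no match

i, iii, v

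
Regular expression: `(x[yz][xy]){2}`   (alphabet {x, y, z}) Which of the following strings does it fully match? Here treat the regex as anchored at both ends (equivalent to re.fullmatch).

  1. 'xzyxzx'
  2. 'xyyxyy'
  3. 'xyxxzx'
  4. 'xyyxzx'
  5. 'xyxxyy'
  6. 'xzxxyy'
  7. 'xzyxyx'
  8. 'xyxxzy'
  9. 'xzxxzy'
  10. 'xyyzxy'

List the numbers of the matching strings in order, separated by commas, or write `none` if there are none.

1. 'xzyxzx' → match
2. 'xyyxyy' → match
3. 'xyxxzx' → match
4. 'xyyxzx' → match
5. 'xyxxyy' → match
6. 'xzxxyy' → match
7. 'xzyxyx' → match
8. 'xyxxzy' → match
9. 'xzxxzy' → match
10. 'xyyzxy' → no match

1, 2, 3, 4, 5, 6, 7, 8, 9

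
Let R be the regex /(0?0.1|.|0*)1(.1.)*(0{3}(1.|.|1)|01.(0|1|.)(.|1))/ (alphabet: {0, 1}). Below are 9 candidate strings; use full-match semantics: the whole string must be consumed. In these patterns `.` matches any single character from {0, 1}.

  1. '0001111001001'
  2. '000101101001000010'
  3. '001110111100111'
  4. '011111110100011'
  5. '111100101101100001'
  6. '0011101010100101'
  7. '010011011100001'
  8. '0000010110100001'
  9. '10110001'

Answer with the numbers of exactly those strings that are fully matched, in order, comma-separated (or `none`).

1 → match
2 → match
3 → no match
4 → no match
5 → match
6 → no match
7 → no match
8 → match
9 → match

1, 2, 5, 8, 9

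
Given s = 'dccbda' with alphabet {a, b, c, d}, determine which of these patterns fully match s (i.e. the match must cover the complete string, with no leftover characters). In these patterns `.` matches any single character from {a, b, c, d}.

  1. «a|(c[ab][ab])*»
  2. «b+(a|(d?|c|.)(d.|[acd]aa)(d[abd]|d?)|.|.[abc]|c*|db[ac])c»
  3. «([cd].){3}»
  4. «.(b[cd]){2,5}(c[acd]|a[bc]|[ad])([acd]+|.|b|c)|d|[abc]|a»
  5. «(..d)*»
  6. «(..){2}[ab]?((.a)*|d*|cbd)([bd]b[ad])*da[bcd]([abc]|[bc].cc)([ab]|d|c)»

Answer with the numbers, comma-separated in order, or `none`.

1 → no match
2 → no match — must start with 'b'
3 → match
4 → no match
5 → no match
6 → no match

3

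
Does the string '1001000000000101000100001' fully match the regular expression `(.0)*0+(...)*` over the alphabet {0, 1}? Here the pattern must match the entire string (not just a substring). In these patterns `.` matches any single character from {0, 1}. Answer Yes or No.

No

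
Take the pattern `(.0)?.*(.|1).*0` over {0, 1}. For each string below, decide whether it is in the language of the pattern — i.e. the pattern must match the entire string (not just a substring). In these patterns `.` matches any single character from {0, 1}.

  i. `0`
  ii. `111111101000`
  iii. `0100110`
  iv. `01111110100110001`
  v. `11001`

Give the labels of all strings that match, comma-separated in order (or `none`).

i → no match
ii → match
iii → match
iv → no match — must end with `0`
v → no match — must end with `0`

ii, iii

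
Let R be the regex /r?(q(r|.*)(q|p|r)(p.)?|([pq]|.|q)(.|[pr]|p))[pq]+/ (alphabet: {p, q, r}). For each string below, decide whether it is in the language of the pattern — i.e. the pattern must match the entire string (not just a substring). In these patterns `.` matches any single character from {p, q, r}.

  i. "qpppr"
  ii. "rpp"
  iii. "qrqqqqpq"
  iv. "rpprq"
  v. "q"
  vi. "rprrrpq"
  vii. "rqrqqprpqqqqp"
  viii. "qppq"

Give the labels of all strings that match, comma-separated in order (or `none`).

ii, iii, vii, viii

i → no match
ii → match
iii → match
iv → no match
v → no match
vi → no match
vii → match
viii → match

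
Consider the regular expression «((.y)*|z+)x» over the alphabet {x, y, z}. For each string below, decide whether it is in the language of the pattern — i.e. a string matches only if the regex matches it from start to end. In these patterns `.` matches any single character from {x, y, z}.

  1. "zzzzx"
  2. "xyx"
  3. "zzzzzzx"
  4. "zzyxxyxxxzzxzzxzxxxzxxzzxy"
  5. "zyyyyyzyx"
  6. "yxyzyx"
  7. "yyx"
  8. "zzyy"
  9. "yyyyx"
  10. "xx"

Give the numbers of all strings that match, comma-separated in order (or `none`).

1, 2, 3, 5, 7, 9

1 → match
2 → match
3 → match
4 → no match — must end with "x"
5 → match
6 → no match
7 → match
8 → no match — must end with "x"
9 → match
10 → no match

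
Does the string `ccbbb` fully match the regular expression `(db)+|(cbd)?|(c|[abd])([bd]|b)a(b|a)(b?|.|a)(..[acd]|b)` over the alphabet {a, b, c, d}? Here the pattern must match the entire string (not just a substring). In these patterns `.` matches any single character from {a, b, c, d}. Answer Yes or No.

No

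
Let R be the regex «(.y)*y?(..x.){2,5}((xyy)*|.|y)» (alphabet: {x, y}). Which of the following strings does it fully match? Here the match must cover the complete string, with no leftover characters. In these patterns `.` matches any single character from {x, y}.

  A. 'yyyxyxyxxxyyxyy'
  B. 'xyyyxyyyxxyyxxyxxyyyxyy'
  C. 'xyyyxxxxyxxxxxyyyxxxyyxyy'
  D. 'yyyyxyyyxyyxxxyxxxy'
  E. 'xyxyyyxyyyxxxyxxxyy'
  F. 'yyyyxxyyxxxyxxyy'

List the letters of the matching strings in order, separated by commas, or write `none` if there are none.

A, B, C, D, E, F

A → match
B → match
C → match
D → match
E → match
F → match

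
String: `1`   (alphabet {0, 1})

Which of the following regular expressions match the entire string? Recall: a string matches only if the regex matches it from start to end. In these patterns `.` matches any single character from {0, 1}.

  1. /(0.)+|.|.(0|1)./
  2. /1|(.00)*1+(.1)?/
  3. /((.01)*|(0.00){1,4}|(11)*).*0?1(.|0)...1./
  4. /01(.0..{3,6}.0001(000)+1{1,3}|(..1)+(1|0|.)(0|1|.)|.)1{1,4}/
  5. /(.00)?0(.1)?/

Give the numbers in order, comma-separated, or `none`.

1 → match
2 → match
3 → no match
4 → no match — must start with `01`
5 → no match

1, 2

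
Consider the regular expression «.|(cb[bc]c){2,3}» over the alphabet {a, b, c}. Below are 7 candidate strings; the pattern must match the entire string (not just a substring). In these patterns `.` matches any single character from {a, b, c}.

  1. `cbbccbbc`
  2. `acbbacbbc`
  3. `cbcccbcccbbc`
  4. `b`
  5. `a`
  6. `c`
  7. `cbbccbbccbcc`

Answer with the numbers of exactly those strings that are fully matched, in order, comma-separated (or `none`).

1, 3, 4, 5, 6, 7

1 → match
2 → no match
3 → match
4 → match
5 → match
6 → match
7 → match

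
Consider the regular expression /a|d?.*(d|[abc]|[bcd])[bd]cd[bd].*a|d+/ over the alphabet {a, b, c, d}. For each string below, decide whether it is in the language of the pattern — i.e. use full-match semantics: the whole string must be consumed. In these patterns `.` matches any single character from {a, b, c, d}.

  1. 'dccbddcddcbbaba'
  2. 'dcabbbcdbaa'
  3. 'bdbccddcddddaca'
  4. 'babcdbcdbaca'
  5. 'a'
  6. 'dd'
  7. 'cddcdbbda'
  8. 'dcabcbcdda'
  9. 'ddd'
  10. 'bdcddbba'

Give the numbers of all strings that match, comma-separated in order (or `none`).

1 → match
2 → match
3 → match
4 → match
5 → match
6 → match
7 → match
8 → match
9 → match
10 → match

1, 2, 3, 4, 5, 6, 7, 8, 9, 10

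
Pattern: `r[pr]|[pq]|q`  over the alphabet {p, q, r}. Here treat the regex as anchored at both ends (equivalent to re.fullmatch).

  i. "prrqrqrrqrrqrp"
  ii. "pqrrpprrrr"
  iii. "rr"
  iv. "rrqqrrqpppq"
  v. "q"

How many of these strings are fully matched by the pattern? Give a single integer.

2

i → no match
ii → no match
iii → match
iv → no match
v → match
Total matched: 2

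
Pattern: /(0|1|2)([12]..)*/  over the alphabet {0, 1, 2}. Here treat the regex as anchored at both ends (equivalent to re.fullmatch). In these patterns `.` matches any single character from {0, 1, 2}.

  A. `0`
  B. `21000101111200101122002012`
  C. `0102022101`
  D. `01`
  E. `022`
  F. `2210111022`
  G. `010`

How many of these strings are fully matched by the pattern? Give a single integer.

A → match
B → no match
C → no match
D → no match
E → no match
F → no match
G → no match
Total matched: 1

1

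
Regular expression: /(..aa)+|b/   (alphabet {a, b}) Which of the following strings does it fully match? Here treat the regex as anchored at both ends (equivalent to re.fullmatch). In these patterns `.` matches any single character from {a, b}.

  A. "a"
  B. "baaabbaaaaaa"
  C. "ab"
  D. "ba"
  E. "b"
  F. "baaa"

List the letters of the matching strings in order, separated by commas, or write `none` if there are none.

A → no match
B → match
C → no match
D → no match
E → match
F → match

B, E, F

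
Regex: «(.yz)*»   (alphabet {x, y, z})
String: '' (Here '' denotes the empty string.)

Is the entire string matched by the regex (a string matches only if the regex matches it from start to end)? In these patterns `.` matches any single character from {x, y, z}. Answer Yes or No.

Yes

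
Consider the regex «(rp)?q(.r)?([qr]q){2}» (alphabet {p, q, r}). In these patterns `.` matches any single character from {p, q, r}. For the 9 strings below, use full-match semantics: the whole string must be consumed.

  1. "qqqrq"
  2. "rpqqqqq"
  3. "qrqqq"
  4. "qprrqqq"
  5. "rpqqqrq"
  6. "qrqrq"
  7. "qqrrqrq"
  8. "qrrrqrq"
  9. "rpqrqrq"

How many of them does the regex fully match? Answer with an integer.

1 → match
2 → match
3 → match
4 → match
5 → match
6 → match
7 → match
8 → match
9 → match
Total matched: 9

9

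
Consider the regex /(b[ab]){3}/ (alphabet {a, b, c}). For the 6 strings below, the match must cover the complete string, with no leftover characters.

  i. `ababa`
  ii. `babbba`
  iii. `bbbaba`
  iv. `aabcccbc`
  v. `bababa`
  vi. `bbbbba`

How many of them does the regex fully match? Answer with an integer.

4

i → no match — must start with `b`
ii → match
iii → match
iv → no match — must start with `b`
v → match
vi → match
Total matched: 4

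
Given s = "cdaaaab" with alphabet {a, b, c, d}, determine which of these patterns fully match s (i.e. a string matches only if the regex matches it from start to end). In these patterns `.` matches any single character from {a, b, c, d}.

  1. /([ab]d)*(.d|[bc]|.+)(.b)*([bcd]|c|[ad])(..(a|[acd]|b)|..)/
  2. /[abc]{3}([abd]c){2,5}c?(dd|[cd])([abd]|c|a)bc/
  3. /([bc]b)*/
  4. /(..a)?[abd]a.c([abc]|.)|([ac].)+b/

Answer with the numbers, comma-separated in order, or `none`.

1 → match
2 → no match — must end with "bc"
3 → no match
4 → match

1, 4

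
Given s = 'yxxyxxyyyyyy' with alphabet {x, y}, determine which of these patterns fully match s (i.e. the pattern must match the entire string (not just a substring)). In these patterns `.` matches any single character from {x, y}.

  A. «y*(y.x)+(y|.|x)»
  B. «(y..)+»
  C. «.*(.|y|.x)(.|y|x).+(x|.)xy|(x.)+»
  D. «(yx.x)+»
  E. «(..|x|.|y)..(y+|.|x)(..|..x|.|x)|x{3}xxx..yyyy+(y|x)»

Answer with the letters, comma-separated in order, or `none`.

A → no match
B → match
C → no match
D → no match — must end with 'x'
E → no match

B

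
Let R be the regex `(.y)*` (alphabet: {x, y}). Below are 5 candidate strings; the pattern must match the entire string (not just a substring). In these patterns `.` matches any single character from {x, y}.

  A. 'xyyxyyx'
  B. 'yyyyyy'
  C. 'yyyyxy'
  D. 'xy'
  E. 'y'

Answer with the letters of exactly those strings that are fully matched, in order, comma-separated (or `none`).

B, C, D

A → no match
B → match
C → match
D → match
E → no match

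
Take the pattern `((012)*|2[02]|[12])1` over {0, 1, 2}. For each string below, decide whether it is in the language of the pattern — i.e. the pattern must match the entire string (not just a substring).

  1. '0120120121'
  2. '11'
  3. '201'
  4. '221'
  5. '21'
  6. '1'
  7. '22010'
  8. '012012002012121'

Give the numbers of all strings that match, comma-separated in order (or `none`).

1 → match
2 → match
3 → match
4 → match
5 → match
6 → match
7 → no match — must end with '1'
8 → no match

1, 2, 3, 4, 5, 6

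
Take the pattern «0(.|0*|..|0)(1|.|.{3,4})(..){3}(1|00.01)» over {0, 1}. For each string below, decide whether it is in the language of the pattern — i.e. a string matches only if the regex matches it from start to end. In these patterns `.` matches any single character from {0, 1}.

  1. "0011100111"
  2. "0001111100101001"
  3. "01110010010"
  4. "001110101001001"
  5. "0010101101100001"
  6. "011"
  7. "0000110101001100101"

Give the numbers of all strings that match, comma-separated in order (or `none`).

1 → match
2 → no match
3 → no match
4 → no match
5 → match
6 → no match
7 → match

1, 5, 7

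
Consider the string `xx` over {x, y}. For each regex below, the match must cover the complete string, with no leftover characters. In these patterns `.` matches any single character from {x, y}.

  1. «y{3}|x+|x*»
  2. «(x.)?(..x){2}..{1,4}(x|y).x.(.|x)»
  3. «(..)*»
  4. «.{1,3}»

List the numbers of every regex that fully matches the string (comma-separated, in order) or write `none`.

1, 3, 4

1 → match
2 → no match
3 → match
4 → match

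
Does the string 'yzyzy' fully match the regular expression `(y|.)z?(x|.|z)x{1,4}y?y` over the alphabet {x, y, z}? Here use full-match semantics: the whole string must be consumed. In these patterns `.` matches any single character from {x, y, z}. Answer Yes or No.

No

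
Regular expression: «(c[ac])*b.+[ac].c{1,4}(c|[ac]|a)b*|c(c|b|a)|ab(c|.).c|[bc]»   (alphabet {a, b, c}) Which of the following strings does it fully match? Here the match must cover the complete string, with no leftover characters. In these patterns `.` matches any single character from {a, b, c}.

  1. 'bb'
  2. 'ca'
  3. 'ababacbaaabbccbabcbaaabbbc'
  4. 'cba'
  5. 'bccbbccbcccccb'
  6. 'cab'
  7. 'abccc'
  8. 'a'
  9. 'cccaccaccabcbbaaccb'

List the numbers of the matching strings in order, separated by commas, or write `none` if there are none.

2, 5, 7

1 → no match
2 → match
3 → no match
4 → no match
5 → match
6 → no match
7 → match
8 → no match
9 → no match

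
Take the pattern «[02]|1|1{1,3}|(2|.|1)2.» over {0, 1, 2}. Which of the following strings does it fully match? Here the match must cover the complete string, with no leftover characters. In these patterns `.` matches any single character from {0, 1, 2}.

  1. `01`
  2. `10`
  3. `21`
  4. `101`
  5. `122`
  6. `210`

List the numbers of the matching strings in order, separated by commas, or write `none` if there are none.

1. `01` → no match
2. `10` → no match
3. `21` → no match
4. `101` → no match
5. `122` → match
6. `210` → no match

5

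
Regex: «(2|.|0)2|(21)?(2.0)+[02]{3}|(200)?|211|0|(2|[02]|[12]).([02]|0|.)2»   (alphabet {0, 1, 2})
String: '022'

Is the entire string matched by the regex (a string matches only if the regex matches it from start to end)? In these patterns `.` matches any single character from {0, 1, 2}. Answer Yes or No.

No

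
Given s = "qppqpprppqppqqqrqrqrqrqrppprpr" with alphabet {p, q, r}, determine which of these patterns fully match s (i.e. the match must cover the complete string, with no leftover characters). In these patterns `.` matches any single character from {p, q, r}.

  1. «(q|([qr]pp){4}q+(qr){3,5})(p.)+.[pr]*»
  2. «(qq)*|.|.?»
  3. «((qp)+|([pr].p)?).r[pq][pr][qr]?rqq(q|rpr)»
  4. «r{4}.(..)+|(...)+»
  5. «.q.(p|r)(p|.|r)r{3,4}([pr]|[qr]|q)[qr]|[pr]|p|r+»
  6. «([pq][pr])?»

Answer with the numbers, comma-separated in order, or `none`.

1, 4

1 → match
2 → no match
3 → no match
4 → match
5 → no match
6 → no match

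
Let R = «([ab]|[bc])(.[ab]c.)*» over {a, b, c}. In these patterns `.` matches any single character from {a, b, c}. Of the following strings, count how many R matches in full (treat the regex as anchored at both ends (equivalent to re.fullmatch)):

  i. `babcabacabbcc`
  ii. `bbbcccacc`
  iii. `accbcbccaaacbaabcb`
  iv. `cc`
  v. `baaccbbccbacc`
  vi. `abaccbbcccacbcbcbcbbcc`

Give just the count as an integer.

3

i → match
ii → match
iii → no match
iv → no match
v → match
vi → no match
Total matched: 3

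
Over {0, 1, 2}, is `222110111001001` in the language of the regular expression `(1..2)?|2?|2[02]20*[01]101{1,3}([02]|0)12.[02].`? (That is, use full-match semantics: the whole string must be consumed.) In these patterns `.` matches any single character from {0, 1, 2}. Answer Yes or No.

No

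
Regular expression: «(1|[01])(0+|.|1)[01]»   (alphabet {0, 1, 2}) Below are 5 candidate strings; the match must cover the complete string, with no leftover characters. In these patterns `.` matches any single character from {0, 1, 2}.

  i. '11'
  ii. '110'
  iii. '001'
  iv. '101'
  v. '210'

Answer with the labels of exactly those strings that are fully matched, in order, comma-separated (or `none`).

i → no match
ii → match
iii → match
iv → match
v → no match

ii, iii, iv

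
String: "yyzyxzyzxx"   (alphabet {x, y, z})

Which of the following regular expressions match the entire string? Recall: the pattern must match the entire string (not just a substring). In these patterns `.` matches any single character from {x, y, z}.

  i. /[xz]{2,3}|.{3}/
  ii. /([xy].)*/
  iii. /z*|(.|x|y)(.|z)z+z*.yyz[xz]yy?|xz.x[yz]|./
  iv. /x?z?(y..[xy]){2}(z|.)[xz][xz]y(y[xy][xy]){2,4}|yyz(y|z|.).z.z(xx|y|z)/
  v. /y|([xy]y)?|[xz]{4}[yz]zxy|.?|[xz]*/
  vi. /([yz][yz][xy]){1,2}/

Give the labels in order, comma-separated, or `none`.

iv

i → no match
ii → no match
iii → no match
iv → match
v → no match
vi → no match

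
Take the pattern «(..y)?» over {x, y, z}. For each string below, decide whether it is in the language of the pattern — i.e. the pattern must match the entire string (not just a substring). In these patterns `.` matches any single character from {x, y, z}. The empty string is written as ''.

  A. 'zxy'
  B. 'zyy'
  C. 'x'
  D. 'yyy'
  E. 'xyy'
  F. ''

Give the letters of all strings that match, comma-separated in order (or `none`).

A. 'zxy' → match
B. 'zyy' → match
C. 'x' → no match
D. 'yyy' → match
E. 'xyy' → match
F. '' → match

A, B, D, E, F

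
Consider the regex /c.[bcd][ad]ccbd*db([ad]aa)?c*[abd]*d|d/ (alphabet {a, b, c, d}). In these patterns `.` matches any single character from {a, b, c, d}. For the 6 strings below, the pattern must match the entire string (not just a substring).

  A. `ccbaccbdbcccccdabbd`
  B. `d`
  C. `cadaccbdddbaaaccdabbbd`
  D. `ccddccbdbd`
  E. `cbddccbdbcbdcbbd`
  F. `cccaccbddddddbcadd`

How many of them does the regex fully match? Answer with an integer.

A → match
B → match
C → match
D → match
E → no match
F → match
Total matched: 5

5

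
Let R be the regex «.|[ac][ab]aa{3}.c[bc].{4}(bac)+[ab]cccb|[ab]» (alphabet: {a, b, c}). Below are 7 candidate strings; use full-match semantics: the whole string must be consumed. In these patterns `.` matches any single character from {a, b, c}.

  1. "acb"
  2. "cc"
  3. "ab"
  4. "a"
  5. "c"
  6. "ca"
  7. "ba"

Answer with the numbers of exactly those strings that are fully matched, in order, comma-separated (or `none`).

4, 5

1 → no match
2 → no match
3 → no match
4 → match
5 → match
6 → no match
7 → no match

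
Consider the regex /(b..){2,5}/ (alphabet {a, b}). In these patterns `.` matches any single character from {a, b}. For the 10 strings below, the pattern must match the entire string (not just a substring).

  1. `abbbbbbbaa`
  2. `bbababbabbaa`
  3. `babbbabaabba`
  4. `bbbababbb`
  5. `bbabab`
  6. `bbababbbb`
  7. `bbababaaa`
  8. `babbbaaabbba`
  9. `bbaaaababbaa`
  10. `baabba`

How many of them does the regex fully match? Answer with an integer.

5

1 → no match — must start with `b`
2 → match
3 → match
4 → no match
5 → match
6 → match
7 → no match
8 → no match
9 → no match
10 → match
Total matched: 5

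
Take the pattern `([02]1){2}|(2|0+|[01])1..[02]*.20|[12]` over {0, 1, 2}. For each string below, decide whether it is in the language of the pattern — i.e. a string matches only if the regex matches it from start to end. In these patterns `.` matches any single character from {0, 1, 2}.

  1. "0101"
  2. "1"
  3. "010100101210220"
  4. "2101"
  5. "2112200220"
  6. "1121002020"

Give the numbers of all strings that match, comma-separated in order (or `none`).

1. "0101" → match
2. "1" → match
3 → no match
4. "2101" → match
5. "2112200220" → match
6. "1121002020" → match

1, 2, 4, 5, 6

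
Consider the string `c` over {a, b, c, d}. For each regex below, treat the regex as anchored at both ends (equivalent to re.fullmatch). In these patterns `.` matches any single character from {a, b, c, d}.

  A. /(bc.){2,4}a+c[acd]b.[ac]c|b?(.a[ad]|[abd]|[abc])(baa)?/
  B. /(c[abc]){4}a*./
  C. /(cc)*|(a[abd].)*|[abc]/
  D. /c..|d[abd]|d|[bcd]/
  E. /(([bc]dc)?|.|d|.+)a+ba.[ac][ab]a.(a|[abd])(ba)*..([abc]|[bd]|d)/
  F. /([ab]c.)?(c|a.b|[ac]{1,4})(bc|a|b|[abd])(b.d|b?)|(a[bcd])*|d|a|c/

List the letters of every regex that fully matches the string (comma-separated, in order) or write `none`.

A, C, D, F

A → match
B → no match
C → match
D → match
E → no match
F → match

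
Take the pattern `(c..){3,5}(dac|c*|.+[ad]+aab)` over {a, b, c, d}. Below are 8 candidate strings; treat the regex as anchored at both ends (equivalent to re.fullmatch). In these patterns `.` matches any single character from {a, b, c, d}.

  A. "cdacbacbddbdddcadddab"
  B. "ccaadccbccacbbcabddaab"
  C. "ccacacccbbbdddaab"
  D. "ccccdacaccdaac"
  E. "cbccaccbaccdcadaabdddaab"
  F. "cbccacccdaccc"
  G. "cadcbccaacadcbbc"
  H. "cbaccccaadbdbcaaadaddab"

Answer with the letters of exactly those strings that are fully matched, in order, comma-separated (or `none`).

A → no match
B → no match
C → match
D → no match
E → match
F → no match
G → match
H → no match

C, E, G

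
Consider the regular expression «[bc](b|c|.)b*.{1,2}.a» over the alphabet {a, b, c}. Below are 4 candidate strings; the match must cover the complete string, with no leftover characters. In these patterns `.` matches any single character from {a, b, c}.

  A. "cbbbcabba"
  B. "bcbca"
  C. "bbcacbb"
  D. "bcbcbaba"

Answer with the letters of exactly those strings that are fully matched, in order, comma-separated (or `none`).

B

A → no match
B → match
C → no match — must end with "a"
D → no match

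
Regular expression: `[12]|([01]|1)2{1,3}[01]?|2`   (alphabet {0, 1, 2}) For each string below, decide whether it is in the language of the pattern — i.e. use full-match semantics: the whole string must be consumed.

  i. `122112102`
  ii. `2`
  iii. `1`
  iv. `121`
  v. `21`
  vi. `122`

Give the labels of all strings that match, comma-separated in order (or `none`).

i. `122112102` → no match
ii. `2` → match
iii. `1` → match
iv. `121` → match
v. `21` → no match
vi. `122` → match

ii, iii, iv, vi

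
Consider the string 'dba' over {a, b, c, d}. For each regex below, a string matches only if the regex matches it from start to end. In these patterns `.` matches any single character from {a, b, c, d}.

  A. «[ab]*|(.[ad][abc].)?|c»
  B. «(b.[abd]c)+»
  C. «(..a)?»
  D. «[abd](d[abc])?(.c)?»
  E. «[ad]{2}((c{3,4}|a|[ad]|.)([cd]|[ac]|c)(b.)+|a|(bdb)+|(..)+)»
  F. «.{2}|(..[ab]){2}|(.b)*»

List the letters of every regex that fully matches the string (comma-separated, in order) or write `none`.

A → no match
B → no match — must start with 'b'
C → match
D → no match
E → no match
F → no match

C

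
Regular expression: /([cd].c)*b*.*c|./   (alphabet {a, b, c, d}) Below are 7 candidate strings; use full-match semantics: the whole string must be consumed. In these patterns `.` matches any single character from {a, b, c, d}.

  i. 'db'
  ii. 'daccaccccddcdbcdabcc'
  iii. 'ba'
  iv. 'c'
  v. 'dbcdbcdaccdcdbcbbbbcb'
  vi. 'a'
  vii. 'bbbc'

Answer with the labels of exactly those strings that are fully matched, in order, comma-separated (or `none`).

ii, iv, vi, vii

i → no match
ii → match
iii → no match
iv → match
v → no match
vi → match
vii → match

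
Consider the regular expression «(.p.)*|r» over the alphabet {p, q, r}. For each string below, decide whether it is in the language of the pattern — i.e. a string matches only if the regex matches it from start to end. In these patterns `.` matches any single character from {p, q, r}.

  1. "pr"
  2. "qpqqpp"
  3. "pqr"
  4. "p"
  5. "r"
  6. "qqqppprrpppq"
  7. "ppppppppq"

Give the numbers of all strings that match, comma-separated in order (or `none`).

1 → no match
2 → match
3 → no match
4 → no match
5 → match
6 → no match
7 → match

2, 5, 7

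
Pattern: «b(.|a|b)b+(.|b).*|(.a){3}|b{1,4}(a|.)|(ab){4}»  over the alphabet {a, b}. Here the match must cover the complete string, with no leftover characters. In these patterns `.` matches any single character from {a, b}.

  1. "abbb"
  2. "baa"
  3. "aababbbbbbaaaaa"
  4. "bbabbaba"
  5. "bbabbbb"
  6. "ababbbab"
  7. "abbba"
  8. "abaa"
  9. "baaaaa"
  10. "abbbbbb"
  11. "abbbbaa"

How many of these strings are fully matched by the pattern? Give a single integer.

1

1. "abbb" → no match
2. "baa" → no match
3 → no match
4. "bbabbaba" → no match
5. "bbabbbb" → no match
6. "ababbbab" → no match
7. "abbba" → no match
8. "abaa" → no match
9. "baaaaa" → match
10. "abbbbbb" → no match
11. "abbbbaa" → no match
Total matched: 1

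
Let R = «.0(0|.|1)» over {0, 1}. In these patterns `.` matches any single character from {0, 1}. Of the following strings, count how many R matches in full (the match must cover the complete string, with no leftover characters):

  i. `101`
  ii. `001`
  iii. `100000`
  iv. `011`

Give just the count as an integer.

i → match
ii → match
iii → no match
iv → no match
Total matched: 2

2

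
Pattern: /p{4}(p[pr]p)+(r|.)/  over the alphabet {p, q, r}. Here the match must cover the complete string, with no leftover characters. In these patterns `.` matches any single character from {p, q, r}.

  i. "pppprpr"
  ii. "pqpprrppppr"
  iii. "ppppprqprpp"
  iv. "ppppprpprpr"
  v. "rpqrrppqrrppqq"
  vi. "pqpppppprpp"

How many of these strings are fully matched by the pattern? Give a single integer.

1

i. "pppprpr" → no match
ii. "pqpprrppppr" → no match
iii. "ppppprqprpp" → no match
iv. "ppppprpprpr" → match
v → no match — must start with "p"
vi. "pqpppppprpp" → no match
Total matched: 1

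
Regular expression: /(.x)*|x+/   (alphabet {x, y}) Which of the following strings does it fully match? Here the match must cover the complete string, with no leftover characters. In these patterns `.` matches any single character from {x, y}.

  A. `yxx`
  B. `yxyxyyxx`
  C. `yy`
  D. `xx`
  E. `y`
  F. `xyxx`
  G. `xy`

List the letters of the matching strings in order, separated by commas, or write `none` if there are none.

A → no match
B → no match
C → no match
D → match
E → no match
F → no match
G → no match

D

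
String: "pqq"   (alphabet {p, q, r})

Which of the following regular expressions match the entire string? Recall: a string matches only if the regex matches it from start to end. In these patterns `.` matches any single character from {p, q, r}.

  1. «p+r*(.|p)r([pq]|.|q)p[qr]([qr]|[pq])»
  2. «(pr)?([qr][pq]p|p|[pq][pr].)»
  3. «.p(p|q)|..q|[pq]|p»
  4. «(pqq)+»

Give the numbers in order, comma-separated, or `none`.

1 → no match
2 → no match
3 → match
4 → match

3, 4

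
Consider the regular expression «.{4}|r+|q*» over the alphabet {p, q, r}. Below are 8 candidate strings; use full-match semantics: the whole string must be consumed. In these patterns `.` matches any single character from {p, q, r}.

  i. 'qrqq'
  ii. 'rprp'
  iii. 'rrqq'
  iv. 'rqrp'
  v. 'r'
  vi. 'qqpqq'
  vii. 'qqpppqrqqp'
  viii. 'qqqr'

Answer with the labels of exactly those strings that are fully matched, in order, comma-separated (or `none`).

i, ii, iii, iv, v, viii

i → match
ii → match
iii → match
iv → match
v → match
vi → no match
vii → no match
viii → match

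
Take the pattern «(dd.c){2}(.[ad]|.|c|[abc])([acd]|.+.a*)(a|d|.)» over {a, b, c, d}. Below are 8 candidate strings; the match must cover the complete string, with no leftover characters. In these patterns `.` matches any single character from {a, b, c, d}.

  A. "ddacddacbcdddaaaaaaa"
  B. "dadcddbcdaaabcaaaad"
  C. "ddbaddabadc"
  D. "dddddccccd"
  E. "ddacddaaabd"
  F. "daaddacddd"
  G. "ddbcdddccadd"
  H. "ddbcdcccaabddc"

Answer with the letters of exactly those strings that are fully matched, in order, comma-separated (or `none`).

A → match
B → no match — must start with "dd"
C. "ddbaddabadc" → no match
D. "dddddccccd" → no match
E. "ddacddaaabd" → no match
F. "daaddacddd" → no match — must start with "dd"
G. "ddbcdddccadd" → match
H → no match

A, G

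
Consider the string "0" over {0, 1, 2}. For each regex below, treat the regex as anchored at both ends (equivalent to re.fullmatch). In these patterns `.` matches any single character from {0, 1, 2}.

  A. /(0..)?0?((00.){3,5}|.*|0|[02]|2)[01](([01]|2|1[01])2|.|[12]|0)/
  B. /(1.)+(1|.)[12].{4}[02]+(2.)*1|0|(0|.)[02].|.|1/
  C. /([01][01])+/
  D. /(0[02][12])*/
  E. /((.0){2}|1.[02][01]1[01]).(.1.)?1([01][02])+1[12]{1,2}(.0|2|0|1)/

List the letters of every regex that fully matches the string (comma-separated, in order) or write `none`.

A → no match
B → match
C → no match
D → no match
E → no match

B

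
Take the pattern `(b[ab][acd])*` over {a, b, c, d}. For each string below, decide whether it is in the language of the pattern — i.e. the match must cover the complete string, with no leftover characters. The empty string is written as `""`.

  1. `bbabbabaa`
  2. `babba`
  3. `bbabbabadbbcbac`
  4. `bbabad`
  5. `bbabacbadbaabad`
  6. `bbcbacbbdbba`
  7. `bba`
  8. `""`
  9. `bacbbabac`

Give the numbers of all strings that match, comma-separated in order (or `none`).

1, 3, 4, 5, 6, 7, 8, 9

1. `bbabbabaa` → match
2. `babba` → no match
3 → match
4. `bbabad` → match
5 → match
6. `bbcbacbbdbba` → match
7. `bba` → match
8. `""` → match
9. `bacbbabac` → match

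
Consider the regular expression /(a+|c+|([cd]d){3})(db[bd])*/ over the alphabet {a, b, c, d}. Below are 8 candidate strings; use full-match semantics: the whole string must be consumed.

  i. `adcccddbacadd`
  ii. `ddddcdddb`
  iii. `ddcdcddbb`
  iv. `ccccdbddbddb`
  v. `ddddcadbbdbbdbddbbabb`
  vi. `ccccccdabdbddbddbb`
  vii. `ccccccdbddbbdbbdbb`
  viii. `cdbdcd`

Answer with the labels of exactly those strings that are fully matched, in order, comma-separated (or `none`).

i → no match
ii → no match
iii → match
iv → no match
v → no match
vi → no match
vii → match
viii → no match

iii, vii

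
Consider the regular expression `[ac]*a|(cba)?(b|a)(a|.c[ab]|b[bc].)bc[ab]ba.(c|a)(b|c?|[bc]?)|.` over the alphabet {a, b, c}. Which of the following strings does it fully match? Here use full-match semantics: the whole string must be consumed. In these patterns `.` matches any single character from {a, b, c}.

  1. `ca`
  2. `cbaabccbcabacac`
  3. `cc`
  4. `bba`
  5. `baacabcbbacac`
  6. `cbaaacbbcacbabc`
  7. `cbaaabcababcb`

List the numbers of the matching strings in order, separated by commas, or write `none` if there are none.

1 → match
2 → match
3 → no match
4 → no match
5 → no match
6 → no match
7 → match

1, 2, 7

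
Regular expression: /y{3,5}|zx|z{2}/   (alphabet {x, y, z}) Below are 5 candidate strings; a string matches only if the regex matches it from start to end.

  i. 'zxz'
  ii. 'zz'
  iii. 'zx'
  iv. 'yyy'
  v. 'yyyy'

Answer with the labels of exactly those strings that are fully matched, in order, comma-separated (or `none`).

i. 'zxz' → no match
ii. 'zz' → match
iii. 'zx' → match
iv. 'yyy' → match
v. 'yyyy' → match

ii, iii, iv, v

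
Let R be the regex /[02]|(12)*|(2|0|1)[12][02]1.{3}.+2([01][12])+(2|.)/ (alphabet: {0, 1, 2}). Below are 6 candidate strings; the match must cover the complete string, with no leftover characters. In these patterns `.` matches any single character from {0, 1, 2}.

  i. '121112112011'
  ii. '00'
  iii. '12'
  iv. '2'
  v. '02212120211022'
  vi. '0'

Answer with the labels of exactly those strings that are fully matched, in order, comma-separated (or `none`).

iii, iv, v, vi

i → no match
ii → no match
iii → match
iv → match
v → match
vi → match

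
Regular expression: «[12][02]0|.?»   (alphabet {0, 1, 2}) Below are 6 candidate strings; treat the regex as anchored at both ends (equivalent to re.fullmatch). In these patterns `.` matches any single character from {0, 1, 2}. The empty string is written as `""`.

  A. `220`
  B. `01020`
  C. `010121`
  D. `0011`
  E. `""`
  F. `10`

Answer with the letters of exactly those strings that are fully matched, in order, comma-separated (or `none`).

A → match
B → no match
C → no match
D → no match
E → match
F → no match

A, E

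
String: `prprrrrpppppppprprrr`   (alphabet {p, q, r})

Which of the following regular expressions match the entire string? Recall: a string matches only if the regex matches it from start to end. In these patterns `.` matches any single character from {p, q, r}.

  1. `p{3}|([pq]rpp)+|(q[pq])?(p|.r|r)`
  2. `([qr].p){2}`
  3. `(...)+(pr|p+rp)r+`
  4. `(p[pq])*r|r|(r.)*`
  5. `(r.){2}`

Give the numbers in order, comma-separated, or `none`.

1 → no match
2 → no match — must end with `p`
3 → match
4 → no match
5 → no match — must start with `r`

3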